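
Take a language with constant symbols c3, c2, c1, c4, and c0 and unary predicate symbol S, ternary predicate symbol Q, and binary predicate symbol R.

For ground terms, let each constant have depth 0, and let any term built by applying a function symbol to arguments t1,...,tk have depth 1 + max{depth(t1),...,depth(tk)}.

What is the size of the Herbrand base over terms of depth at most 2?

155

First count ground terms of depth ≤ 2.
With no function symbols every ground term is a constant, so there are exactly 5 ground terms at every depth bound.
N_0 = 5
N_1 = 5
N_2 = 5
Explicitly: c3, c2, c1, c4, c0.
So |H| = 5.
A ground atom is a predicate applied to a tuple of terms from H, so the count is the sum over predicates of |H|^arity:
  S: 5;  Q: 5^3 = 125;  R: 5^2 = 25
Total ground atoms: 5 + 125 + 25 = 155.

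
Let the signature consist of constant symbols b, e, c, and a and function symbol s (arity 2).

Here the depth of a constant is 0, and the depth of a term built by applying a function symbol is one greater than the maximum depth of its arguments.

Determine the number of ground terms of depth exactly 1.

16

Count level by level. With function symbols s/2, the terms of depth ≤ k are the 4 constants together with each function applied to depth-≤(k−1) tuples, so N_k = 4 + N_{k-1}^2.
N_0 = 4
N_1 = 4 + 4^2 = 20
Terms of depth exactly 1: N_1 − N_0 = 20 − 4 = 16.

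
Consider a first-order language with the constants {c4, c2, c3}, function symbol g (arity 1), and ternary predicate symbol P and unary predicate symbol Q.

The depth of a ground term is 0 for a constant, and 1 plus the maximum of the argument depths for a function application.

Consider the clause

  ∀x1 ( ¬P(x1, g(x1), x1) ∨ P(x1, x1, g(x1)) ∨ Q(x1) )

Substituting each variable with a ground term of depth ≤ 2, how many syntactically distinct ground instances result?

Ground terms of depth ≤ 2:
  Let N_k = |{terms of depth ≤ k}|. Then N_0 = 3 and N_k = 3 + N_{k-1} for k ≥ 1 (one summand per function symbol, arity giving the exponent).
  N_0 = 3
  N_1 = 3 + 3 = 6
  N_2 = 3 + 6 = 9
So there are 9 ground terms available for substitution.
The variable x1 ranges independently over the available ground terms, and distinct assignments produce distinct instances.
Number of ground instances = 9.

9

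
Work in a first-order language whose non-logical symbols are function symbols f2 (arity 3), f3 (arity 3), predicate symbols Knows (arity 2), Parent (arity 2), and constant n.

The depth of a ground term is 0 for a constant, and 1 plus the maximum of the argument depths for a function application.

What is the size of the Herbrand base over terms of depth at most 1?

18

First count ground terms of depth ≤ 1.
Let N_k = |{terms of depth ≤ k}|. Then N_0 = 1 and N_k = 1 + N_{k-1}^3 + N_{k-1}^3 for k ≥ 1 (one summand per function symbol, arity giving the exponent).
N_0 = 1
N_1 = 1 + 1^3 + 1^3 = 3
Explicitly: n, f2(n, n, n), f3(n, n, n).
So |H| = 3.
A ground atom is a predicate applied to a tuple of terms from H, so the count is the sum over predicates of |H|^arity:
  Knows: 3^2 = 9;  Parent: 3^2 = 9
Total ground atoms: 9 + 9 = 18.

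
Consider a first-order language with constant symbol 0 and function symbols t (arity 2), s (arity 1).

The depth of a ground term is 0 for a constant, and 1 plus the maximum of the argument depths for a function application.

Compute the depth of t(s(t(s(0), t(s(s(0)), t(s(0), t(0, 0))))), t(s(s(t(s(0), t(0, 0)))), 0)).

depth(s(0)) = 1 + depth(0) = 1 + 0 = 1
depth(s(s(0))) = 1 + depth(s(0)) = 1 + 1 = 2
depth(t(0, 0)) = 1 + max(0, 0) = 1
depth(t(s(0), t(0, 0))) = 1 + max(1, 1) = 2
depth(t(s(s(0)), t(s(0), t(0, 0)))) = 1 + max(2, 2) = 3
depth(t(s(0), t(s(s(0)), t(s(0), t(0, 0))))) = 1 + max(1, 3) = 4
depth(s(t(s(0), t(s(s(0)), t(s(0), t(0, 0)))))) = 1 + depth(t(s(0), t(s(s(0)), t(s(0), t(0, 0))))) = 1 + 4 = 5
depth(s(t(s(0), t(0, 0)))) = 1 + depth(t(s(0), t(0, 0))) = 1 + 2 = 3
depth(s(s(t(s(0), t(0, 0))))) = 1 + depth(s(t(s(0), t(0, 0)))) = 1 + 3 = 4
depth(t(s(s(t(s(0), t(0, 0)))), 0)) = 1 + max(4, 0) = 5
depth(t(s(t(s(0), t(s(s(0)), t(s(0), t(0, 0))))), t(s(s(t(s(0), t(0, 0)))), 0))) = 1 + max(5, 5) = 6

6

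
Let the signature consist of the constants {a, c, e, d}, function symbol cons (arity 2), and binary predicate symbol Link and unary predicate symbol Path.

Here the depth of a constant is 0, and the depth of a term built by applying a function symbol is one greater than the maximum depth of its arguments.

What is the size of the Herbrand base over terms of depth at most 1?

420

First count ground terms of depth ≤ 1.
Write N_k for the number of ground terms of depth ≤ k. A term of depth ≤ k is either a constant or a function symbol applied to arguments of depth ≤ k−1, so N_k = 4 + N_{k-1}^2.
N_0 = 4
N_1 = 4 + 4^2 = 20
So |H| = 20.
A ground atom is a predicate applied to a tuple of terms from H, so the count is the sum over predicates of |H|^arity:
  Link: 20^2 = 400;  Path: 20
Total ground atoms: 400 + 20 = 420.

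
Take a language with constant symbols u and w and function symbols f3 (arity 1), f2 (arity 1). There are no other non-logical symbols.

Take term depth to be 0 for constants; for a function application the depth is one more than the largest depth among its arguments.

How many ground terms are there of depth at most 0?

2

Write N_k for the number of ground terms of depth ≤ k. A term of depth ≤ k is either a constant or a function symbol applied to arguments of depth ≤ k−1, so N_k = 2 + N_{k-1} + N_{k-1}.
N_0 = 2
Explicitly: u, w.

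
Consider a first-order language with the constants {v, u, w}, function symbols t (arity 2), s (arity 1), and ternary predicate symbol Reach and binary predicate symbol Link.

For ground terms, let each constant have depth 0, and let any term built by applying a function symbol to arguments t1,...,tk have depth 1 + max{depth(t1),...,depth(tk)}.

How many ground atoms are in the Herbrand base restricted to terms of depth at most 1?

First count ground terms of depth ≤ 1.
Let N_k count ground terms of depth at most k. Each non-constant term of depth ≤ k is some function symbol applied to depth-≤(k−1) arguments, giving N_k = 3 + N_{k-1}^2 + N_{k-1}.
N_0 = 3
N_1 = 3 + 3^2 + 3 = 15
So |H| = 15.
A ground atom is a predicate applied to a tuple of terms from H, so the count is the sum over predicates of |H|^arity:
  Reach: 15^3 = 3375;  Link: 15^2 = 225
Total ground atoms: 3375 + 225 = 3600.

3600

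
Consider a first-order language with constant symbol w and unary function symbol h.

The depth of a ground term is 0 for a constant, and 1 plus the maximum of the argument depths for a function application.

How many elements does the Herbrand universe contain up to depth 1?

2

Count level by level. With function symbols h/1, the terms of depth ≤ k are the 1 constant together with each function applied to depth-≤(k−1) tuples, so N_k = 1 + N_{k-1}.
N_0 = 1
N_1 = 1 + 1 = 2
Explicitly: w, h(w).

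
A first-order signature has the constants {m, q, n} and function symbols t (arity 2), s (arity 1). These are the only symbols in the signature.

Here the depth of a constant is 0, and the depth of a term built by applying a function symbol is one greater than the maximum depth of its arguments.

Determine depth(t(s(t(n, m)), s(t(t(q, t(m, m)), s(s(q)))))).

5

depth(t(n, m)) = 1 + max(0, 0) = 1
depth(s(t(n, m))) = 1 + depth(t(n, m)) = 1 + 1 = 2
depth(t(m, m)) = 1 + max(0, 0) = 1
depth(t(q, t(m, m))) = 1 + max(0, 1) = 2
depth(s(q)) = 1 + depth(q) = 1 + 0 = 1
depth(s(s(q))) = 1 + depth(s(q)) = 1 + 1 = 2
depth(t(t(q, t(m, m)), s(s(q)))) = 1 + max(2, 2) = 3
depth(s(t(t(q, t(m, m)), s(s(q))))) = 1 + depth(t(t(q, t(m, m)), s(s(q)))) = 1 + 3 = 4
depth(t(s(t(n, m)), s(t(t(q, t(m, m)), s(s(q)))))) = 1 + max(2, 4) = 5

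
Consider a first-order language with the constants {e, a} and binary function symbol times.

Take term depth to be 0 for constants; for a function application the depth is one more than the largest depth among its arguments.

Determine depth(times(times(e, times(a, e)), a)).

3

depth(times(a, e)) = 1 + max(0, 0) = 1
depth(times(e, times(a, e))) = 1 + max(0, 1) = 2
depth(times(times(e, times(a, e)), a)) = 1 + max(2, 0) = 3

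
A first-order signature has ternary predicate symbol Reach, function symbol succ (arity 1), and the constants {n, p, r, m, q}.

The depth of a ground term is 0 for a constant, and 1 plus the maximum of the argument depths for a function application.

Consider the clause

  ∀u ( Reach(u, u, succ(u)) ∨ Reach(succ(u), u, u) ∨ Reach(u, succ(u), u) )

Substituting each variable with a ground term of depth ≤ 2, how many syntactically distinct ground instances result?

Ground terms of depth ≤ 2:
  Let N_k = |{terms of depth ≤ k}|. Then N_0 = 5 and N_k = 5 + N_{k-1} for k ≥ 1 (one summand per function symbol, arity giving the exponent).
  N_0 = 5
  N_1 = 5 + 5 = 10
  N_2 = 5 + 10 = 15
So there are 15 ground terms available for substitution.
The body mentions the single quantified variable u; since ground terms form a free algebra, no two substitutions collapse to the same formula.
Number of ground instances = 15.

15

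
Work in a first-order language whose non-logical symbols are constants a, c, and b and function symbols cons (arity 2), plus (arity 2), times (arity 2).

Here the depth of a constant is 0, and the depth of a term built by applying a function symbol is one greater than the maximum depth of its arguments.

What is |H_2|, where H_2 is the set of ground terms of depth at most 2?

2703

Let N_k count ground terms of depth at most k. Each non-constant term of depth ≤ k is some function symbol applied to depth-≤(k−1) arguments, giving N_k = 3 + N_{k-1}^2 + N_{k-1}^2 + N_{k-1}^2.
N_0 = 3
N_1 = 3 + 3^2 + 3^2 + 3^2 = 30
N_2 = 3 + 30^2 + 30^2 + 30^2 = 2703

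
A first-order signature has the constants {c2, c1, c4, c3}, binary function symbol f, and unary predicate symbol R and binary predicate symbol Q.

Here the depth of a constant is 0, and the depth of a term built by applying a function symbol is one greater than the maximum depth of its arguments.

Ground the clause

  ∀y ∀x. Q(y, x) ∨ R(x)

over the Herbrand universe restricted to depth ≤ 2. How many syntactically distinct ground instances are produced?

Ground terms of depth ≤ 2:
  Count level by level. With function symbols f/2, the terms of depth ≤ k are the 4 constants together with each function applied to depth-≤(k−1) tuples, so N_k = 4 + N_{k-1}^2.
  N_0 = 4
  N_1 = 4 + 4^2 = 20
  N_2 = 4 + 20^2 = 404
So there are 404 ground terms available for substitution.
There are 2 variables to instantiate (y, x), each occurring in at least one literal, so different choices give different ground instances.
Number of ground instances = 404^2 = 163216.

163216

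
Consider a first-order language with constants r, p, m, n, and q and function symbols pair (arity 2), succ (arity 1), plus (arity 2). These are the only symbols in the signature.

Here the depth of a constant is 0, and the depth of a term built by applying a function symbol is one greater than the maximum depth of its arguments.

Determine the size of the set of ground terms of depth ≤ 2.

7265

Let N_k count ground terms of depth at most k. Each non-constant term of depth ≤ k is some function symbol applied to depth-≤(k−1) arguments, giving N_k = 5 + N_{k-1}^2 + N_{k-1} + N_{k-1}^2.
N_0 = 5
N_1 = 5 + 5^2 + 5 + 5^2 = 60
N_2 = 5 + 60^2 + 60 + 60^2 = 7265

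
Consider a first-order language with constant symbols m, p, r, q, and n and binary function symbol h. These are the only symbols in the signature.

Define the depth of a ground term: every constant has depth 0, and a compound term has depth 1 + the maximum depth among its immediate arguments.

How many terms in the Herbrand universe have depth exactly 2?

875

Count level by level. With function symbols h/2, the terms of depth ≤ k are the 5 constants together with each function applied to depth-≤(k−1) tuples, so N_k = 5 + N_{k-1}^2.
N_0 = 5
N_1 = 5 + 5^2 = 30
N_2 = 5 + 30^2 = 905
Terms of depth exactly 2: N_2 − N_1 = 905 − 30 = 875.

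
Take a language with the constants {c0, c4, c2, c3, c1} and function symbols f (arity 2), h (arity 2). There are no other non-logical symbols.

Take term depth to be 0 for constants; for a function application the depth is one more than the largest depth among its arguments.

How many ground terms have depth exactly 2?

Count level by level. With function symbols f/2, h/2, the terms of depth ≤ k are the 5 constants together with each function applied to depth-≤(k−1) tuples, so N_k = 5 + N_{k-1}^2 + N_{k-1}^2.
N_0 = 5
N_1 = 5 + 5^2 + 5^2 = 55
N_2 = 5 + 55^2 + 55^2 = 6055
Terms of depth exactly 2: N_2 − N_1 = 6055 − 55 = 6000.

6000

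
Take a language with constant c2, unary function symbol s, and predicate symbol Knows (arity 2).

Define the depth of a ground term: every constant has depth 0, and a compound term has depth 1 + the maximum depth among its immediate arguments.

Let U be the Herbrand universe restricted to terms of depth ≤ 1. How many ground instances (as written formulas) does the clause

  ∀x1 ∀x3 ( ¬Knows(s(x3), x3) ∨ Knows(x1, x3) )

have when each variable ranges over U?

4

Ground terms of depth ≤ 1:
  Let N_k = |{terms of depth ≤ k}|. Then N_0 = 1 and N_k = 1 + N_{k-1} for k ≥ 1 (one summand per function symbol, arity giving the exponent).
  N_0 = 1
  N_1 = 1 + 1 = 2
  Explicitly: c2, s(c2).
So there are 2 ground terms available for substitution.
Each of x1, x3 ranges independently over the available ground terms, and distinct assignments produce distinct instances.
Number of ground instances = 2^2 = 4.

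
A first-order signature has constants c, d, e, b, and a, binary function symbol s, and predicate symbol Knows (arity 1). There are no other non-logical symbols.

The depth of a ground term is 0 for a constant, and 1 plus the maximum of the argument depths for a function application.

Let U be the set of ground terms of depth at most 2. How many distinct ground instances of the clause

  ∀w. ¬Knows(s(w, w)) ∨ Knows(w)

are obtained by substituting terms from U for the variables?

Ground terms of depth ≤ 2:
  If N_k denotes the number of depth-≤k ground terms, the 5 constants give N_0 = 5, and each function symbol of arity r contributes N_{k-1}^r new terms at level k: N_k = 5 + N_{k-1}^2.
  N_0 = 5
  N_1 = 5 + 5^2 = 30
  N_2 = 5 + 30^2 = 905
So there are 905 ground terms available for substitution.
The body mentions the single quantified variable w; since ground terms form a free algebra, no two substitutions collapse to the same formula.
Number of ground instances = 905.

905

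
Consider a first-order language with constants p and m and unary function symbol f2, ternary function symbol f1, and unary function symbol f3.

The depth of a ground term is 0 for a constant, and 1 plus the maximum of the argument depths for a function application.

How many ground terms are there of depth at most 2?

Count level by level. With function symbols f2/1, f1/3, f3/1, the terms of depth ≤ k are the 2 constants together with each function applied to depth-≤(k−1) tuples, so N_k = 2 + N_{k-1} + N_{k-1}^3 + N_{k-1}.
N_0 = 2
N_1 = 2 + 2 + 2^3 + 2 = 14
N_2 = 2 + 14 + 14^3 + 14 = 2774

2774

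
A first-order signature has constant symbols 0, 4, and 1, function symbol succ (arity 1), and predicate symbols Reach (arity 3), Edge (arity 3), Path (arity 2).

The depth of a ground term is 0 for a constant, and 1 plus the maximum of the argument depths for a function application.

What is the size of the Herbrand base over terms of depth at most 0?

63

First count ground terms of depth ≤ 0.
Let N_k = |{terms of depth ≤ k}|. Then N_0 = 3 and N_k = 3 + N_{k-1} for k ≥ 1 (one summand per function symbol, arity giving the exponent).
N_0 = 3
Explicitly: 0, 4, 1.
So |H| = 3.
Each predicate of arity r yields |H|^r ground atoms (one per choice of an r-tuple from H):
  Reach: 3^3 = 27;  Edge: 3^3 = 27;  Path: 3^2 = 9
Total ground atoms: 27 + 27 + 9 = 63.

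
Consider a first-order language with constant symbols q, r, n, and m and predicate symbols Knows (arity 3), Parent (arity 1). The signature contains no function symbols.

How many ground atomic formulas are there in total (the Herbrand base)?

68

With no function symbols, the Herbrand universe is just the 4 constants.
Ground atoms per predicate: Knows: 4^3 = 64, Parent: 4.
Herbrand base size = 64 + 4 = 68.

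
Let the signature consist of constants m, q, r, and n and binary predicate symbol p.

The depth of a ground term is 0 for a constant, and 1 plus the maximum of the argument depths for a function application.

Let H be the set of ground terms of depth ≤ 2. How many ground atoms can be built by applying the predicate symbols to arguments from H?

16

First count ground terms of depth ≤ 2.
With no function symbols every ground term is a constant, so there are exactly 4 ground terms at every depth bound.
N_0 = 4
N_1 = 4
N_2 = 4
So |H| = 4.
Ground atoms are formed by filling each argument slot of a predicate with a term from H, so an r-ary predicate gives |H|^r atoms:
  p: 4^2 = 16
Total ground atoms: 16.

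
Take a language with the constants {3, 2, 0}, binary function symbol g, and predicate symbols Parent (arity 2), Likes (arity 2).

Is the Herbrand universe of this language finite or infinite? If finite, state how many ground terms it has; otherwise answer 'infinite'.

infinite

The signature has at least one function symbol (g, arity 2) and at least one constant (3).
Iterating g gives infinitely many distinct ground terms: 3, g(3, 3), g(g(3, 3), g(3, 3)), ...
So the Herbrand universe is infinite.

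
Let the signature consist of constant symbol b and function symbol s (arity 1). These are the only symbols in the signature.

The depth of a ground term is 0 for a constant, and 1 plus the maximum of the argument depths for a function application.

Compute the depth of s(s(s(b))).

depth(s(b)) = 1 + depth(b) = 1 + 0 = 1
depth(s(s(b))) = 1 + depth(s(b)) = 1 + 1 = 2
depth(s(s(s(b)))) = 1 + depth(s(s(b))) = 1 + 2 = 3

3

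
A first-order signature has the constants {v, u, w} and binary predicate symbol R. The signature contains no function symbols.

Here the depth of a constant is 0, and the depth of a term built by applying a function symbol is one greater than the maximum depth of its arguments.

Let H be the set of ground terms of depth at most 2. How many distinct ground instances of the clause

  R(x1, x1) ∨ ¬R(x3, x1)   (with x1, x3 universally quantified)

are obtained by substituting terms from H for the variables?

Ground terms of depth ≤ 2:
  With no function symbols every ground term is a constant, so there are exactly 3 ground terms at every depth bound.
  N_0 = 3
  N_1 = 3
  N_2 = 3
  Explicitly: v, u, w.
So there are 3 ground terms available for substitution.
There are 2 variables to instantiate (x1, x3), each occurring in at least one literal, so different choices give different ground instances.
Number of ground instances = 3^2 = 9.

9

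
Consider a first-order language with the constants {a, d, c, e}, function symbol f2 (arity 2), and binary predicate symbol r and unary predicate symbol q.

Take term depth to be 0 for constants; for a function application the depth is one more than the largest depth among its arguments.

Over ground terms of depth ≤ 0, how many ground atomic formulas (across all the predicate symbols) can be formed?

First count ground terms of depth ≤ 0.
Let N_k = |{terms of depth ≤ k}|. Then N_0 = 4 and N_k = 4 + N_{k-1}^2 for k ≥ 1 (one summand per function symbol, arity giving the exponent).
N_0 = 4
So |H| = 4.
Each predicate of arity r yields |H|^r ground atoms (one per choice of an r-tuple from H):
  r: 4^2 = 16;  q: 4
Total ground atoms: 16 + 4 = 20.

20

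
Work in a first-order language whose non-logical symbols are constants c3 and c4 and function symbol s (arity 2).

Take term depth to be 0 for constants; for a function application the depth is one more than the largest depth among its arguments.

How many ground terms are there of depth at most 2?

38

Let N_k = |{terms of depth ≤ k}|. Then N_0 = 2 and N_k = 2 + N_{k-1}^2 for k ≥ 1 (one summand per function symbol, arity giving the exponent).
N_0 = 2
N_1 = 2 + 2^2 = 6
N_2 = 2 + 6^2 = 38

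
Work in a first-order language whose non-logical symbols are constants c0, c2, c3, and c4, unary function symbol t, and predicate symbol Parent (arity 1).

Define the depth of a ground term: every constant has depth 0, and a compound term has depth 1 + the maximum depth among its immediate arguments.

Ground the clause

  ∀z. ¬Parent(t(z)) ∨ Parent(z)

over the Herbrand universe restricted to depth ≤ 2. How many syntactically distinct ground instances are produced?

12

Ground terms of depth ≤ 2:
  If N_k denotes the number of depth-≤k ground terms, the 4 constants give N_0 = 4, and each function symbol of arity r contributes N_{k-1}^r new terms at level k: N_k = 4 + N_{k-1}.
  N_0 = 4
  N_1 = 4 + 4 = 8
  N_2 = 4 + 8 = 12
  Explicitly: c0, c2, c3, c4, t(c0), t(c2), t(c3), t(c4), t(t(c0)), t(t(c2)), t(t(c3)), t(t(c4)).
So there are 12 ground terms available for substitution.
There is 1 variable to instantiate (z),  occurring in at least one literal, so different choices give different ground instances.
Number of ground instances = 12.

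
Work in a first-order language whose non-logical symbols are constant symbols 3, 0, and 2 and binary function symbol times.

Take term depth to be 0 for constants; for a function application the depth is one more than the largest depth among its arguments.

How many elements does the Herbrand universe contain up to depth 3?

If N_k denotes the number of depth-≤k ground terms, the 3 constants give N_0 = 3, and each function symbol of arity r contributes N_{k-1}^r new terms at level k: N_k = 3 + N_{k-1}^2.
N_0 = 3
N_1 = 3 + 3^2 = 12
N_2 = 3 + 12^2 = 147
N_3 = 3 + 147^2 = 21612

21612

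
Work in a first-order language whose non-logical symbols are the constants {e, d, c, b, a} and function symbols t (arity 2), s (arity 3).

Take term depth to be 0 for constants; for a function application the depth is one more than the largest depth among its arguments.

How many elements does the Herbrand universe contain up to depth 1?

Let N_k count ground terms of depth at most k. Each non-constant term of depth ≤ k is some function symbol applied to depth-≤(k−1) arguments, giving N_k = 5 + N_{k-1}^2 + N_{k-1}^3.
N_0 = 5
N_1 = 5 + 5^2 + 5^3 = 155

155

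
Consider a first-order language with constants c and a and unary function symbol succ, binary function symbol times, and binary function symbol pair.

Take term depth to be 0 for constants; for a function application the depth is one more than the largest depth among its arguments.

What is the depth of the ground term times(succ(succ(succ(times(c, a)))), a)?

5

depth(times(c, a)) = 1 + max(0, 0) = 1
depth(succ(times(c, a))) = 1 + depth(times(c, a)) = 1 + 1 = 2
depth(succ(succ(times(c, a)))) = 1 + depth(succ(times(c, a))) = 1 + 2 = 3
depth(succ(succ(succ(times(c, a))))) = 1 + depth(succ(succ(times(c, a)))) = 1 + 3 = 4
depth(times(succ(succ(succ(times(c, a)))), a)) = 1 + max(4, 0) = 5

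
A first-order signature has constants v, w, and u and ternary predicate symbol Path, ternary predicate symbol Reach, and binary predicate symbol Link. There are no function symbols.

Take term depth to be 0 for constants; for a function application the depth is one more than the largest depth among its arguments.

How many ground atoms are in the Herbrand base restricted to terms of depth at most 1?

First count ground terms of depth ≤ 1.
With no function symbols every ground term is a constant, so there are exactly 3 ground terms at every depth bound.
N_0 = 3
N_1 = 3
So |H| = 3.
For each predicate symbol, the number of ground atoms is |H| raised to its arity; summing:
  Path: 3^3 = 27;  Reach: 3^3 = 27;  Link: 3^2 = 9
Total ground atoms: 27 + 27 + 9 = 63.

63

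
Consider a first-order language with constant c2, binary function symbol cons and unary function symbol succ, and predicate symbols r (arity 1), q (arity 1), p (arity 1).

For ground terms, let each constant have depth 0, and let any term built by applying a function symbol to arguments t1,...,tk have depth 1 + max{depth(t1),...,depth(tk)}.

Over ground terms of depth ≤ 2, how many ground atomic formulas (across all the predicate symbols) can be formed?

First count ground terms of depth ≤ 2.
Count level by level. With function symbols cons/2, succ/1, the terms of depth ≤ k are the 1 constant together with each function applied to depth-≤(k−1) tuples, so N_k = 1 + N_{k-1}^2 + N_{k-1}.
N_0 = 1
N_1 = 1 + 1^2 + 1 = 3
N_2 = 1 + 3^2 + 3 = 13
So |H| = 13.
A ground atom is a predicate applied to a tuple of terms from H, so the count is the sum over predicates of |H|^arity:
  r: 13;  q: 13;  p: 13
Total ground atoms: 13 + 13 + 13 = 39.

39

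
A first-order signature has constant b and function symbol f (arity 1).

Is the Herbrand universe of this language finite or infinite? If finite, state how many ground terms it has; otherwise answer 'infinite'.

The signature has at least one function symbol (f, arity 1) and at least one constant (b).
Iterating f gives infinitely many distinct ground terms: b, f(b), f(f(b)), ...
So the Herbrand universe is infinite.

infinite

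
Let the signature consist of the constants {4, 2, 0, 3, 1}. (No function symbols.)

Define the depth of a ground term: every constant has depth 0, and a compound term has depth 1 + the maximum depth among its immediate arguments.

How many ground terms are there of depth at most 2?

5

With no function symbols every ground term is a constant, so there are exactly 5 ground terms at every depth bound.
N_0 = 5
N_1 = 5
N_2 = 5
Explicitly: 4, 2, 0, 3, 1.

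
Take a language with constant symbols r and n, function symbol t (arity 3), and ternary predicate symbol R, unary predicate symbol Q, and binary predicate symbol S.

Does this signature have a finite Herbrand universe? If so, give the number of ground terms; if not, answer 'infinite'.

infinite

The signature has at least one function symbol (t, arity 3) and at least one constant (r).
Iterating t gives infinitely many distinct ground terms: r, t(r, r, r), t(t(r, r, r), t(r, r, r), t(r, r, r)), ...
So the Herbrand universe is infinite.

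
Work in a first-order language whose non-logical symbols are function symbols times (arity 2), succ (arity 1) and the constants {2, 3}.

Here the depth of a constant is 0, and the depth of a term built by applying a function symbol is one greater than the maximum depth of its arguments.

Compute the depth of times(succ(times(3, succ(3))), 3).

4

depth(succ(3)) = 1 + depth(3) = 1 + 0 = 1
depth(times(3, succ(3))) = 1 + max(0, 1) = 2
depth(succ(times(3, succ(3)))) = 1 + depth(times(3, succ(3))) = 1 + 2 = 3
depth(times(succ(times(3, succ(3))), 3)) = 1 + max(3, 0) = 4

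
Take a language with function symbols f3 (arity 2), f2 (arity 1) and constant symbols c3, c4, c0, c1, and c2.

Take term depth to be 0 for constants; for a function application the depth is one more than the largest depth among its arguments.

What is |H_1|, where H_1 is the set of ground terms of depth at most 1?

Let N_k = |{terms of depth ≤ k}|. Then N_0 = 5 and N_k = 5 + N_{k-1}^2 + N_{k-1} for k ≥ 1 (one summand per function symbol, arity giving the exponent).
N_0 = 5
N_1 = 5 + 5^2 + 5 = 35

35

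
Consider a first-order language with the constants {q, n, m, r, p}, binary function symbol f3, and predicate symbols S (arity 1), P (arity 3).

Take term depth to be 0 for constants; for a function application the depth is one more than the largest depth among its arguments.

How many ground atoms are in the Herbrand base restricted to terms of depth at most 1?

27030

First count ground terms of depth ≤ 1.
Count level by level. With function symbols f3/2, the terms of depth ≤ k are the 5 constants together with each function applied to depth-≤(k−1) tuples, so N_k = 5 + N_{k-1}^2.
N_0 = 5
N_1 = 5 + 5^2 = 30
So |H| = 30.
A ground atom is a predicate applied to a tuple of terms from H, so the count is the sum over predicates of |H|^arity:
  S: 30;  P: 30^3 = 27000
Total ground atoms: 30 + 27000 = 27030.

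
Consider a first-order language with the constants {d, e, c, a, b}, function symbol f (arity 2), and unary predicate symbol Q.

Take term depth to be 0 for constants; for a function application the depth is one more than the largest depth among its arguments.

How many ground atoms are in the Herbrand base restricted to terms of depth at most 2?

First count ground terms of depth ≤ 2.
Let N_k = |{terms of depth ≤ k}|. Then N_0 = 5 and N_k = 5 + N_{k-1}^2 for k ≥ 1 (one summand per function symbol, arity giving the exponent).
N_0 = 5
N_1 = 5 + 5^2 = 30
N_2 = 5 + 30^2 = 905
So |H| = 905.
A ground atom is a predicate applied to a tuple of terms from H, so the count is the sum over predicates of |H|^arity:
  Q: 905
Total ground atoms: 905.

905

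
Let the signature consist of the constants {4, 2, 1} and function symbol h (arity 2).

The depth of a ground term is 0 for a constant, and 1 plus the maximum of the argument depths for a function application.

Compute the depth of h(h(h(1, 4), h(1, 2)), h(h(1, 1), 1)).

3

depth(h(1, 4)) = 1 + max(0, 0) = 1
depth(h(1, 2)) = 1 + max(0, 0) = 1
depth(h(h(1, 4), h(1, 2))) = 1 + max(1, 1) = 2
depth(h(1, 1)) = 1 + max(0, 0) = 1
depth(h(h(1, 1), 1)) = 1 + max(1, 0) = 2
depth(h(h(h(1, 4), h(1, 2)), h(h(1, 1), 1))) = 1 + max(2, 2) = 3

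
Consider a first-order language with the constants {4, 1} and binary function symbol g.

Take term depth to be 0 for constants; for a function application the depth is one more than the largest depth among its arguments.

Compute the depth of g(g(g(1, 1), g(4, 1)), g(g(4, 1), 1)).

3

depth(g(1, 1)) = 1 + max(0, 0) = 1
depth(g(4, 1)) = 1 + max(0, 0) = 1
depth(g(g(1, 1), g(4, 1))) = 1 + max(1, 1) = 2
depth(g(g(4, 1), 1)) = 1 + max(1, 0) = 2
depth(g(g(g(1, 1), g(4, 1)), g(g(4, 1), 1))) = 1 + max(2, 2) = 3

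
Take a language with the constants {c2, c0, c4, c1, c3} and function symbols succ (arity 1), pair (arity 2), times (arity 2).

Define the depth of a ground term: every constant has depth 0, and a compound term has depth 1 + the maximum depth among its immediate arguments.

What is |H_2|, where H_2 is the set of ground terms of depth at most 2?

7265

Count level by level. With function symbols succ/1, pair/2, times/2, the terms of depth ≤ k are the 5 constants together with each function applied to depth-≤(k−1) tuples, so N_k = 5 + N_{k-1} + N_{k-1}^2 + N_{k-1}^2.
N_0 = 5
N_1 = 5 + 5 + 5^2 + 5^2 = 60
N_2 = 5 + 60 + 60^2 + 60^2 = 7265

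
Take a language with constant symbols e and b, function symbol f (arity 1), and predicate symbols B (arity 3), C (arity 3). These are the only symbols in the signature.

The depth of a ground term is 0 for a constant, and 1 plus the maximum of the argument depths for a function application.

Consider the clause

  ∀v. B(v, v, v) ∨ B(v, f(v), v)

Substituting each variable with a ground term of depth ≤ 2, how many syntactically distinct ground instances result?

6

Ground terms of depth ≤ 2:
  If N_k denotes the number of depth-≤k ground terms, the 2 constants give N_0 = 2, and each function symbol of arity r contributes N_{k-1}^r new terms at level k: N_k = 2 + N_{k-1}.
  N_0 = 2
  N_1 = 2 + 2 = 4
  N_2 = 2 + 4 = 6
So there are 6 ground terms available for substitution.
The clause has 1 distinct variable (v), which appears in the body. In the free term algebra distinct substitutions yield syntactically distinct ground instances.
Number of ground instances = 6.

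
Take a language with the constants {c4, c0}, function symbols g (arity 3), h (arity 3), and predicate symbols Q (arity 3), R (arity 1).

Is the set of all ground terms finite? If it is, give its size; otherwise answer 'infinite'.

The signature has at least one function symbol (g, arity 3) and at least one constant (c4).
Iterating g gives infinitely many distinct ground terms: c4, g(c4, c4, c4), g(g(c4, c4, c4), g(c4, c4, c4), g(c4, c4, c4)), ...
So the Herbrand universe is infinite.

infinite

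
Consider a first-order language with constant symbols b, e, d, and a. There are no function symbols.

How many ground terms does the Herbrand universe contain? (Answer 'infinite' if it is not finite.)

There are no function symbols, so every ground term is one of the 4 constants.
The Herbrand universe is {b, e, d, a}, which is finite with 4 elements.

4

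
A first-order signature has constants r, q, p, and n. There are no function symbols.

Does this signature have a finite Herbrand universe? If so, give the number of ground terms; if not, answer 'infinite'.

4

There are no function symbols, so every ground term is one of the 4 constants.
The Herbrand universe is {r, q, p, n}, which is finite with 4 elements.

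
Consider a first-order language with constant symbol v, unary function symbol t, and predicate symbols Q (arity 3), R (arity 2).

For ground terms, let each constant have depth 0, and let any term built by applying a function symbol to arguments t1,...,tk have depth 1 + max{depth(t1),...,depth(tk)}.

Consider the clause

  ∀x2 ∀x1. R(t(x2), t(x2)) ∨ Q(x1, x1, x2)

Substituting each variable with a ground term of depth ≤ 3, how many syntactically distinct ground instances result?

Ground terms of depth ≤ 3:
  Count level by level. With function symbols t/1, the terms of depth ≤ k are the 1 constant together with each function applied to depth-≤(k−1) tuples, so N_k = 1 + N_{k-1}.
  N_0 = 1
  N_1 = 1 + 1 = 2
  N_2 = 1 + 2 = 3
  N_3 = 1 + 3 = 4
  Explicitly: v, t(v), t(t(v)), t(t(t(v))).
So there are 4 ground terms available for substitution.
Each of x2, x1 ranges independently over the available ground terms, and distinct assignments produce distinct instances.
Number of ground instances = 4^2 = 16.

16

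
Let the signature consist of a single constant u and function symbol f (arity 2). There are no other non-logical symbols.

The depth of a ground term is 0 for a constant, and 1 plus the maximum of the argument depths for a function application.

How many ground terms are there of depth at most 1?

2

Let N_k count ground terms of depth at most k. Each non-constant term of depth ≤ k is some function symbol applied to depth-≤(k−1) arguments, giving N_k = 1 + N_{k-1}^2.
N_0 = 1
N_1 = 1 + 1^2 = 2
Explicitly: u, f(u, u).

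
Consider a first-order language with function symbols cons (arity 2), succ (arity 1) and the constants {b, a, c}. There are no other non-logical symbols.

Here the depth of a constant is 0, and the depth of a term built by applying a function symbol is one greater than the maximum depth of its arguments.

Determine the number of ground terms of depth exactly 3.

Let N_k = |{terms of depth ≤ k}|. Then N_0 = 3 and N_k = 3 + N_{k-1}^2 + N_{k-1} for k ≥ 1 (one summand per function symbol, arity giving the exponent).
N_0 = 3
N_1 = 3 + 3^2 + 3 = 15
N_2 = 3 + 15^2 + 15 = 243
N_3 = 3 + 243^2 + 243 = 59295
Terms of depth exactly 3: N_3 − N_2 = 59295 − 243 = 59052.

59052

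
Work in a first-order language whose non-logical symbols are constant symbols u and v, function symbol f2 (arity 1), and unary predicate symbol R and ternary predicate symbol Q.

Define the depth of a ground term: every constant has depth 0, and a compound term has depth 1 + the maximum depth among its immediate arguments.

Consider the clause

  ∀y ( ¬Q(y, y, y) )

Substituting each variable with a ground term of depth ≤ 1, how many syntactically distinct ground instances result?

4

Ground terms of depth ≤ 1:
  Let N_k count ground terms of depth at most k. Each non-constant term of depth ≤ k is some function symbol applied to depth-≤(k−1) arguments, giving N_k = 2 + N_{k-1}.
  N_0 = 2
  N_1 = 2 + 2 = 4
  Explicitly: u, v, f2(u), f2(v).
So there are 4 ground terms available for substitution.
The clause has 1 distinct variable (y), which appears in the body. In the free term algebra distinct substitutions yield syntactically distinct ground instances.
Number of ground instances = 4.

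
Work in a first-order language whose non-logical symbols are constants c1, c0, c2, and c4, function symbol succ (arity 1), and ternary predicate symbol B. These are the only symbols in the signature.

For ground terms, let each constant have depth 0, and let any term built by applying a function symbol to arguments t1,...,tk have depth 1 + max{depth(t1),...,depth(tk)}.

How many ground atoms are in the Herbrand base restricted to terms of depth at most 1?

512

First count ground terms of depth ≤ 1.
Let N_k = |{terms of depth ≤ k}|. Then N_0 = 4 and N_k = 4 + N_{k-1} for k ≥ 1 (one summand per function symbol, arity giving the exponent).
N_0 = 4
N_1 = 4 + 4 = 8
So |H| = 8.
Ground atoms are formed by filling each argument slot of a predicate with a term from H, so an r-ary predicate gives |H|^r atoms:
  B: 8^3 = 512
Total ground atoms: 512.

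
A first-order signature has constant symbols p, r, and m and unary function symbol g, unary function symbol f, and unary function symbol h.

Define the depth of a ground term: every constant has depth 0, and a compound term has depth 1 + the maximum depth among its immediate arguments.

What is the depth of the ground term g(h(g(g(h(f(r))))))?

depth(f(r)) = 1 + depth(r) = 1 + 0 = 1
depth(h(f(r))) = 1 + depth(f(r)) = 1 + 1 = 2
depth(g(h(f(r)))) = 1 + depth(h(f(r))) = 1 + 2 = 3
depth(g(g(h(f(r))))) = 1 + depth(g(h(f(r)))) = 1 + 3 = 4
depth(h(g(g(h(f(r)))))) = 1 + depth(g(g(h(f(r))))) = 1 + 4 = 5
depth(g(h(g(g(h(f(r))))))) = 1 + depth(h(g(g(h(f(r)))))) = 1 + 5 = 6

6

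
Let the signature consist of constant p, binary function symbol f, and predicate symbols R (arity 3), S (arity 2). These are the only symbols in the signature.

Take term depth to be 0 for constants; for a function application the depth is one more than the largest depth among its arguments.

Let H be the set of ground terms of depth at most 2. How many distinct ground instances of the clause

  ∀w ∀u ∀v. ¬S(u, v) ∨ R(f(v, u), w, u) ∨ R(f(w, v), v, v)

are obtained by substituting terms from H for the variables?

125

Ground terms of depth ≤ 2:
  Let N_k count ground terms of depth at most k. Each non-constant term of depth ≤ k is some function symbol applied to depth-≤(k−1) arguments, giving N_k = 1 + N_{k-1}^2.
  N_0 = 1
  N_1 = 1 + 1^2 = 2
  N_2 = 1 + 2^2 = 5
  Explicitly: p, f(p, p), f(p, f(p, p)), f(f(p, p), p), f(f(p, p), f(p, p)).
So there are 5 ground terms available for substitution.
The clause has 3 distinct variables (w, u, v), each appearing in the body. In the free term algebra distinct substitutions yield syntactically distinct ground instances.
Number of ground instances = 5^3 = 125.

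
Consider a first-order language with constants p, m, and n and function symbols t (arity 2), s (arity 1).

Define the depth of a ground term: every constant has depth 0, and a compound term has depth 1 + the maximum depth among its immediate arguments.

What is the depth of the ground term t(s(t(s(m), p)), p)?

4

depth(s(m)) = 1 + depth(m) = 1 + 0 = 1
depth(t(s(m), p)) = 1 + max(1, 0) = 2
depth(s(t(s(m), p))) = 1 + depth(t(s(m), p)) = 1 + 2 = 3
depth(t(s(t(s(m), p)), p)) = 1 + max(3, 0) = 4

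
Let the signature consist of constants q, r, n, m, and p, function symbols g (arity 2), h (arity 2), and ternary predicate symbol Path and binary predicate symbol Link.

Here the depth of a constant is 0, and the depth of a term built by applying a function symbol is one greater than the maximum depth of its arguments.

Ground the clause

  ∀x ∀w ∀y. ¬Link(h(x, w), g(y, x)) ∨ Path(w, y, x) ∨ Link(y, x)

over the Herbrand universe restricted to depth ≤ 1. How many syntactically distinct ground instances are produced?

166375

Ground terms of depth ≤ 1:
  Write N_k for the number of ground terms of depth ≤ k. A term of depth ≤ k is either a constant or a function symbol applied to arguments of depth ≤ k−1, so N_k = 5 + N_{k-1}^2 + N_{k-1}^2.
  N_0 = 5
  N_1 = 5 + 5^2 + 5^2 = 55
So there are 55 ground terms available for substitution.
The clause has 3 distinct variables (x, w, y), each appearing in the body. In the free term algebra distinct substitutions yield syntactically distinct ground instances.
Number of ground instances = 55^3 = 166375.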